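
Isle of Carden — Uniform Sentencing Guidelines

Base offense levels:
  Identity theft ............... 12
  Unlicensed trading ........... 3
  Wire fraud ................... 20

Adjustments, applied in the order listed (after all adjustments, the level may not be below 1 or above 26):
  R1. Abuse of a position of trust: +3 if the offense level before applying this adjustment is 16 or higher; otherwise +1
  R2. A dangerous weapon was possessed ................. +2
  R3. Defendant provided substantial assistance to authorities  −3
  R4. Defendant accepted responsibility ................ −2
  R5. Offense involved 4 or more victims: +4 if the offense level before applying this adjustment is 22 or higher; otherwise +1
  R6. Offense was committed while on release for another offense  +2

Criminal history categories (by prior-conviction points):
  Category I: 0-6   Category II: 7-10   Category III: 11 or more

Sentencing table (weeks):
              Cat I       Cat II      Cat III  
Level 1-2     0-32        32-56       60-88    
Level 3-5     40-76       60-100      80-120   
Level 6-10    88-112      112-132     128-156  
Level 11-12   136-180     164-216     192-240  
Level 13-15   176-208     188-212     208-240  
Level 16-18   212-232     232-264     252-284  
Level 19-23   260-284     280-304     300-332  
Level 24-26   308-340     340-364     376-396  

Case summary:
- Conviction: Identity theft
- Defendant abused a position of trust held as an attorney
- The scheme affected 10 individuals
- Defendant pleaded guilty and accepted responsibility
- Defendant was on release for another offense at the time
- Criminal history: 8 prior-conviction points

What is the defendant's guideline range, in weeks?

188-212 weeks

Base offense level for identity theft: 12.
R1 applies (level before this adjustment is 12 < 16, so +1): 12 + 1 = 13.
R2 does not apply.
R3 does not apply.
R4 applies: 13 − 2 = 11.
R5 applies (level before this adjustment is 11 < 22, so +1): 11 + 1 = 12.
R6 applies: 12 + 2 = 14.
Final offense level: 14.
Criminal history: 8 prior points → Category II (7-10).
Level 14 falls in the 13-15 band.
Grid: Level 13-15 × Category II = 188-212 weeks.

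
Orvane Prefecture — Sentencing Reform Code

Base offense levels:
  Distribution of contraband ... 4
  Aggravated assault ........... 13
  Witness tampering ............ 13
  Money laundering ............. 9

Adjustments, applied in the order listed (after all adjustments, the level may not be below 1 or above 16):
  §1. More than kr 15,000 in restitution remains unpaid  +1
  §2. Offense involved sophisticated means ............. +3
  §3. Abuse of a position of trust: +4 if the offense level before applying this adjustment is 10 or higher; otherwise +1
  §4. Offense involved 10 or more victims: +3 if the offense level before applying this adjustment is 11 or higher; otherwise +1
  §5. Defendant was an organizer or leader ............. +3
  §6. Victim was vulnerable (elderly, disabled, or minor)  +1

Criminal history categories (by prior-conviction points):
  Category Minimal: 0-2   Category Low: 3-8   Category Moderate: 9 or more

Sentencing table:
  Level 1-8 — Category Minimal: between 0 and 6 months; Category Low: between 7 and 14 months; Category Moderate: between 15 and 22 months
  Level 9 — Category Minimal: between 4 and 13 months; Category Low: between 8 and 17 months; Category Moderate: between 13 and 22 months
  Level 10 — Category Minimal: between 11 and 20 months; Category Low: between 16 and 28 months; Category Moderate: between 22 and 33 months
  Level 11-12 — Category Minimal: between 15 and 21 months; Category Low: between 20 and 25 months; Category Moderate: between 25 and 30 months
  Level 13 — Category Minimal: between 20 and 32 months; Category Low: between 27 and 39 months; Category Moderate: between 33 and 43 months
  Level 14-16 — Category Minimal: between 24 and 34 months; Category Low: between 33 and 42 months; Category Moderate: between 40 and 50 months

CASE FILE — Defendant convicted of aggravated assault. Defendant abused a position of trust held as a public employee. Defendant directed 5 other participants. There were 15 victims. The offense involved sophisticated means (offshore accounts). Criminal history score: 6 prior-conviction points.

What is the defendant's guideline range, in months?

33-42 months

Base offense level for aggravated assault: 13.
§1 does not apply.
§2 applies: 13 + 3 = 16.
§3 applies (level before this adjustment is 16 ≥ 10, so +4): 16 + 4 = 20.
§4 applies (level before this adjustment is 20 ≥ 11, so +3): 20 + 3 = 23.
§5 applies: 23 + 3 = 26.
§6 does not apply.
Level 26 exceeds the maximum of 16; capped at 16.
Final offense level: 16.
Criminal history: 6 prior points → Category Low (3-8).
Level 16 falls in the 14-16 band.
Grid: Level 14-16 × Category Low = 33-42 months.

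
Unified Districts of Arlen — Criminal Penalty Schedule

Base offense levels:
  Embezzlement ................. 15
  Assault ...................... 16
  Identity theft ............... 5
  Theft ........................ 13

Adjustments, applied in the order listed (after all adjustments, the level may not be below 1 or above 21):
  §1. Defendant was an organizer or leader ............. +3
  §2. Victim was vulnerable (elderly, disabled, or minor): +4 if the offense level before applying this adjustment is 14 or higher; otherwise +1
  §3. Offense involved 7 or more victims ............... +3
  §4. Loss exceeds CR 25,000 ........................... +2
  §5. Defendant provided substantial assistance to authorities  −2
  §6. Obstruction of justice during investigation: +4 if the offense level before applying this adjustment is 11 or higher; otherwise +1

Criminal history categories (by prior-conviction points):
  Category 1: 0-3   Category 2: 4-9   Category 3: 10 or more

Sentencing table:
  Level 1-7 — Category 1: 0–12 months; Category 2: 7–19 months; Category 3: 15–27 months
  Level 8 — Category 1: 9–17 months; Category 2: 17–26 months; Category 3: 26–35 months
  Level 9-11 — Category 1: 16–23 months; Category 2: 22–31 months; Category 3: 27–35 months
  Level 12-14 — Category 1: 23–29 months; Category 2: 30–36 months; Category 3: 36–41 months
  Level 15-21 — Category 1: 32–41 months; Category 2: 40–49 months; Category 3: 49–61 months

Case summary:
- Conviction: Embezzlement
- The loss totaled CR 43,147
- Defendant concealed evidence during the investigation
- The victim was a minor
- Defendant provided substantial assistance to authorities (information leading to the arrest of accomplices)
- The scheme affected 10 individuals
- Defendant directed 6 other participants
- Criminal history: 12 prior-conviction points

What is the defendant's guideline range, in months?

49-61 months

Base offense level for embezzlement: 15.
§1 applies: 15 + 3 = 18.
§2 applies (level before this adjustment is 18 ≥ 14, so +4): 18 + 4 = 22.
§3 applies: 22 + 3 = 25.
§4 applies: 25 + 2 = 27.
§5 applies: 27 − 2 = 25.
§6 applies (level before this adjustment is 25 ≥ 11, so +4): 25 + 4 = 29.
Level 29 exceeds the maximum of 21; capped at 21.
Final offense level: 21.
Criminal history: 12 prior points → Category 3 (10+).
Level 21 falls in the 15-21 band.
Grid: Level 15-21 × Category 3 = 49-61 months.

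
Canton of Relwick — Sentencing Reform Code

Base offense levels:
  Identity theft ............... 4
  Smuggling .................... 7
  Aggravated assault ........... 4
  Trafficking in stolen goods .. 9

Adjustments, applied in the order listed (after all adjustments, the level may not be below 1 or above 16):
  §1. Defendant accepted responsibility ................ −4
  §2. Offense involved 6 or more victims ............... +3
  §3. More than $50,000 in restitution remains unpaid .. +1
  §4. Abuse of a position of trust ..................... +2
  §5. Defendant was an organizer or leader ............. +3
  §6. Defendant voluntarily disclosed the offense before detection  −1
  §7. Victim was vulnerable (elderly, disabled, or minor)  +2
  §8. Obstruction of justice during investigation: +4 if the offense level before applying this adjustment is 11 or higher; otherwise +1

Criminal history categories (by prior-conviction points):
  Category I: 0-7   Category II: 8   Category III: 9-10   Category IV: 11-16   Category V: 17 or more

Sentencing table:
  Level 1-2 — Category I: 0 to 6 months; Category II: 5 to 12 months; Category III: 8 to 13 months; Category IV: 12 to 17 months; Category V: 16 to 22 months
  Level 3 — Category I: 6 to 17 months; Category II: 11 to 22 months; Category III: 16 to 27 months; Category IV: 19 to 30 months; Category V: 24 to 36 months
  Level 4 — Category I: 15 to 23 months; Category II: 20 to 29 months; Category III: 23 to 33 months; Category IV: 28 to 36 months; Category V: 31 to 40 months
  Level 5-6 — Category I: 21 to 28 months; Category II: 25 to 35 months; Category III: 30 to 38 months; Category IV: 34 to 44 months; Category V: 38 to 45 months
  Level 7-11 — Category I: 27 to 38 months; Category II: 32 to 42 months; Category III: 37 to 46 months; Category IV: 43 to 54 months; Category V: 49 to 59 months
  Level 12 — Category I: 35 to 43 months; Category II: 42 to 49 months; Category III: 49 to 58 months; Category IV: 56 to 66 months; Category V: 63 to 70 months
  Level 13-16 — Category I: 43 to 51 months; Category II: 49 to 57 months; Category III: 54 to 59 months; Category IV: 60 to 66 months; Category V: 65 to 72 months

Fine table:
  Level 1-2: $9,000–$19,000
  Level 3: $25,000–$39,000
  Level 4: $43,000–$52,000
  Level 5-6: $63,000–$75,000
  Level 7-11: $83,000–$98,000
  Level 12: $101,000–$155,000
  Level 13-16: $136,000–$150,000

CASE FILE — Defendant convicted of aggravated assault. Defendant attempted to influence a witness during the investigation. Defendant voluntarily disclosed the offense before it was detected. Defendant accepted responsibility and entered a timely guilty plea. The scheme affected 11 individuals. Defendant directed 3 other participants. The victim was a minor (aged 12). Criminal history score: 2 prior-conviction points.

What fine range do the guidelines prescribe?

Base offense level for aggravated assault: 4.
§1 applies: 4 − 4 = 0.
§2 applies: 0 + 3 = 3.
§5 applies: 3 + 3 = 6.
§6 applies: 6 − 1 = 5.
§7 applies: 5 + 2 = 7.
§8 applies (level before this adjustment is 7 < 11, so +1): 7 + 1 = 8.
Final offense level: 8.
Level 8 falls in the 7-11 band.
Fine table: Level 7-11 → $83,000–$98,000.

$83,000–$98,000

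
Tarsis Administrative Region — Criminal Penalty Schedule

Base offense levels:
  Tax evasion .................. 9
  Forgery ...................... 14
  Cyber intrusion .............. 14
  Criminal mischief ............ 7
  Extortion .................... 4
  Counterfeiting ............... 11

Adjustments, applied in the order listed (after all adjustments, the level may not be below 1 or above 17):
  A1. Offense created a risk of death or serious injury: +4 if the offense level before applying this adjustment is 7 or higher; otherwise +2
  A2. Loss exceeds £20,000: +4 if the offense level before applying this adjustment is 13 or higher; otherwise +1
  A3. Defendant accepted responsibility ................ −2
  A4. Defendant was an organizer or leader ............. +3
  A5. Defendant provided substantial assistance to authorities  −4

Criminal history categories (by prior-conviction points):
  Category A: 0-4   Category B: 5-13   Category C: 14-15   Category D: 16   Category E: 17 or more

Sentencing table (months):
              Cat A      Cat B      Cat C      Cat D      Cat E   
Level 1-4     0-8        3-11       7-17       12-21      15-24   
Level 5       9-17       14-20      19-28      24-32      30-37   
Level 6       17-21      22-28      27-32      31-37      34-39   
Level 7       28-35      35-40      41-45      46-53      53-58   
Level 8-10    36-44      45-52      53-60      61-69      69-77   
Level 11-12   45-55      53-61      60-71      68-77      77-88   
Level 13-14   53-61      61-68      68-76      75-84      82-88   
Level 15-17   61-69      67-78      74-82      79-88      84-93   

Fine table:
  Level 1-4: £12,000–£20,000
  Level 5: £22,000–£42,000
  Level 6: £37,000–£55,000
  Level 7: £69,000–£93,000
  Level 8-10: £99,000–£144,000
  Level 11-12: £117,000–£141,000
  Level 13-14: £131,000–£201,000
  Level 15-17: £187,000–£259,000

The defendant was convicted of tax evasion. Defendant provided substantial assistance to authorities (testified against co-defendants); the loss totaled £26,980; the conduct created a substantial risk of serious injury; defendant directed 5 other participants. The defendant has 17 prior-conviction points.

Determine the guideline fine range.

£187,000–£259,000

Base offense level for tax evasion: 9.
A1 applies (level before this adjustment is 9 ≥ 7, so +4): 9 + 4 = 13.
A2 applies (level before this adjustment is 13 ≥ 13, so +4): 13 + 4 = 17.
A3 does not apply.
A4 applies: 17 + 3 = 20.
A5 applies: 20 − 4 = 16.
Final offense level: 16.
Level 16 falls in the 15-17 band.
Fine table: Level 15-17 → £187,000–£259,000.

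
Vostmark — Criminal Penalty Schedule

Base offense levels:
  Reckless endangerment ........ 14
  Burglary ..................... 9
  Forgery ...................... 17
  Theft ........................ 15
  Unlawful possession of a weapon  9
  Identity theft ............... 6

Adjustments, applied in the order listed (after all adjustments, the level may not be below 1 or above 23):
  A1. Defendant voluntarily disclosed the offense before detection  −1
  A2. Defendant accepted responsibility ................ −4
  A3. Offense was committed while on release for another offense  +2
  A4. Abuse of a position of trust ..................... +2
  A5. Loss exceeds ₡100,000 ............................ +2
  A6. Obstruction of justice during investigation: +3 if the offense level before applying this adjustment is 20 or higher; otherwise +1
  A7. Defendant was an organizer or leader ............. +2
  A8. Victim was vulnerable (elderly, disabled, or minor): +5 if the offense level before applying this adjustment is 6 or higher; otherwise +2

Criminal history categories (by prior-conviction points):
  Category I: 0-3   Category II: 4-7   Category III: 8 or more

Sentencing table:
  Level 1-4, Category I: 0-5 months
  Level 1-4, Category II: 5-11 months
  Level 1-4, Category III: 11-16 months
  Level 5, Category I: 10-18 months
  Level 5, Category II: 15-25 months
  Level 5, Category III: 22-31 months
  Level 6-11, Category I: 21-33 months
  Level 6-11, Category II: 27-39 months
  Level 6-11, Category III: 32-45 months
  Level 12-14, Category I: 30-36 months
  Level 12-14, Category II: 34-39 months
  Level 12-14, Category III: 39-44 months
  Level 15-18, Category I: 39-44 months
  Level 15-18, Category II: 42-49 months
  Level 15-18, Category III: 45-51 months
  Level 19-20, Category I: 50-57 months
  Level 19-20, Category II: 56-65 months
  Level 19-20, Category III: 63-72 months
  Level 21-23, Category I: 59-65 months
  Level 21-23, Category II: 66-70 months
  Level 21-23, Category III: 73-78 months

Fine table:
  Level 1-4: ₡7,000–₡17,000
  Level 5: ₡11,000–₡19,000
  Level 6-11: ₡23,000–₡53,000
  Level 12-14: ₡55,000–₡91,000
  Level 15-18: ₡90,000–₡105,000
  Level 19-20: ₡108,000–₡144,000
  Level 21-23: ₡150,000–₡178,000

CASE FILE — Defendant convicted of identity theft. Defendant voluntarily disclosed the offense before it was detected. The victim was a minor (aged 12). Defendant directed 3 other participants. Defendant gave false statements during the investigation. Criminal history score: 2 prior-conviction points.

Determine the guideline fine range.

Base offense level for identity theft: 6.
A1 applies: 6 − 1 = 5.
A5 does not apply.
A6 applies (level before this adjustment is 5 < 20, so +1): 5 + 1 = 6.
A7 applies: 6 + 2 = 8.
A8 applies (level before this adjustment is 8 ≥ 6, so +5): 8 + 5 = 13.
Final offense level: 13.
Level 13 falls in the 12-14 band.
Fine table: Level 12-14 → ₡55,000–₡91,000.

₡55,000–₡91,000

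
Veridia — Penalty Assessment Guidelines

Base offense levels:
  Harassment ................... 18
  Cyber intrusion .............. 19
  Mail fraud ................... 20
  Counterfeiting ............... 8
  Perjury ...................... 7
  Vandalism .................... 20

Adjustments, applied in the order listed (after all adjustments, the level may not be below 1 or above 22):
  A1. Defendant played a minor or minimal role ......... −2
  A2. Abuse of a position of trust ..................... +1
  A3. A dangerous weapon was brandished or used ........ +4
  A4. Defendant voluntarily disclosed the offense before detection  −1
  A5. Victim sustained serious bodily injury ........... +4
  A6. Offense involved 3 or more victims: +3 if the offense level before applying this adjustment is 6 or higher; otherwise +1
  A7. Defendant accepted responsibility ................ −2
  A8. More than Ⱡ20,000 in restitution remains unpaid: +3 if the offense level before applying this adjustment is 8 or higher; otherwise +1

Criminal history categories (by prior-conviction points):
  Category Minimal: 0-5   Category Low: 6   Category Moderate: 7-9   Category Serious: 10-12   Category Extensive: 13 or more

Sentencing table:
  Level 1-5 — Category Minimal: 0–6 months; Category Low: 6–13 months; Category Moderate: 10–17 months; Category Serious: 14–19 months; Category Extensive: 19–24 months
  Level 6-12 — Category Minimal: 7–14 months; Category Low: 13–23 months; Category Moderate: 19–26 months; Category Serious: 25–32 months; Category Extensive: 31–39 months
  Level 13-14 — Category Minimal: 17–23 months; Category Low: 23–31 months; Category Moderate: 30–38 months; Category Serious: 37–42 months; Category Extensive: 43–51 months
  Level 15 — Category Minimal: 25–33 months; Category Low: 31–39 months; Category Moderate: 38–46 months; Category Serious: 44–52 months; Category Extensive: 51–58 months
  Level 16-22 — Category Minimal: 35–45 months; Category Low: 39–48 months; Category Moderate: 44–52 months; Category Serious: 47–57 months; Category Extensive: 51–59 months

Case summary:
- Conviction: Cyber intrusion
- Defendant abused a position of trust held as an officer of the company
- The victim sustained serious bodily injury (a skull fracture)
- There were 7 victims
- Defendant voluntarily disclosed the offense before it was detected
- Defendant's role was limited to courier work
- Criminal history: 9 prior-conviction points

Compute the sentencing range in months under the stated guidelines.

Base offense level for cyber intrusion: 19.
A1 applies: 19 − 2 = 17.
A2 applies: 17 + 1 = 18.
A4 applies: 18 − 1 = 17.
A5 applies: 17 + 4 = 21.
A6 applies (level before this adjustment is 21 ≥ 6, so +3): 21 + 3 = 24.
A7 does not apply.
A8 does not apply.
Level 24 exceeds the maximum of 22; capped at 22.
Final offense level: 22.
Criminal history: 9 prior points → Category Moderate (7-9).
Level 22 falls in the 16-22 band.
Grid: Level 16-22 × Category Moderate = 44-52 months.

44-52 months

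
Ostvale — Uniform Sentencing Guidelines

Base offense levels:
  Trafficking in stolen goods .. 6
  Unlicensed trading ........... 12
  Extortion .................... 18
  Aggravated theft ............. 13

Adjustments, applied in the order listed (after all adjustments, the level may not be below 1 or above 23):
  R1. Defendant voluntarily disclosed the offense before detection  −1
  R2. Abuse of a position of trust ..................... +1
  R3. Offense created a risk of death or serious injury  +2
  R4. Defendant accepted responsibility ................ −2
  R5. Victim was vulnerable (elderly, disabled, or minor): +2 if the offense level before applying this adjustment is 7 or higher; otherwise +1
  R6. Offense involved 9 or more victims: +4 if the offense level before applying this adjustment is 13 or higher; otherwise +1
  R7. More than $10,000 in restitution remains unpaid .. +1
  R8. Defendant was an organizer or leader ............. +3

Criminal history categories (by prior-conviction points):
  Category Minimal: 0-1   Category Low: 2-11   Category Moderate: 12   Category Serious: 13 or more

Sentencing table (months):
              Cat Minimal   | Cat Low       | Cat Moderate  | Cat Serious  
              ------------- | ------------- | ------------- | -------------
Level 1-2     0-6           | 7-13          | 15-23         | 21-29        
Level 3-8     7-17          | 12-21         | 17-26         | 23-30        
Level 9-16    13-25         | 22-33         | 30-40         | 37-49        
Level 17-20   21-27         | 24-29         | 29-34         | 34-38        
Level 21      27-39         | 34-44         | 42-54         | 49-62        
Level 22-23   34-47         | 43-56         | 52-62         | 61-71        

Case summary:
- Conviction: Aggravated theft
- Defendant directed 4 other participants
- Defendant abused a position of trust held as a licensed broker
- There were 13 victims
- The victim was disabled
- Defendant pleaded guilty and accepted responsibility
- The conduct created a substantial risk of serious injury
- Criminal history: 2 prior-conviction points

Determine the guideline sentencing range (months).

Base offense level for aggravated theft: 13.
R1 does not apply.
R2 applies: 13 + 1 = 14.
R3 applies: 14 + 2 = 16.
R4 applies: 16 − 2 = 14.
R5 applies (level before this adjustment is 14 ≥ 7, so +2): 14 + 2 = 16.
R6 applies (level before this adjustment is 16 ≥ 13, so +4): 16 + 4 = 20.
R7 does not apply.
R8 applies: 20 + 3 = 23.
Final offense level: 23.
Criminal history: 2 prior points → Category Low (2-11).
Level 23 falls in the 22-23 band.
Grid: Level 22-23 × Category Low = 43-56 months.

43-56 months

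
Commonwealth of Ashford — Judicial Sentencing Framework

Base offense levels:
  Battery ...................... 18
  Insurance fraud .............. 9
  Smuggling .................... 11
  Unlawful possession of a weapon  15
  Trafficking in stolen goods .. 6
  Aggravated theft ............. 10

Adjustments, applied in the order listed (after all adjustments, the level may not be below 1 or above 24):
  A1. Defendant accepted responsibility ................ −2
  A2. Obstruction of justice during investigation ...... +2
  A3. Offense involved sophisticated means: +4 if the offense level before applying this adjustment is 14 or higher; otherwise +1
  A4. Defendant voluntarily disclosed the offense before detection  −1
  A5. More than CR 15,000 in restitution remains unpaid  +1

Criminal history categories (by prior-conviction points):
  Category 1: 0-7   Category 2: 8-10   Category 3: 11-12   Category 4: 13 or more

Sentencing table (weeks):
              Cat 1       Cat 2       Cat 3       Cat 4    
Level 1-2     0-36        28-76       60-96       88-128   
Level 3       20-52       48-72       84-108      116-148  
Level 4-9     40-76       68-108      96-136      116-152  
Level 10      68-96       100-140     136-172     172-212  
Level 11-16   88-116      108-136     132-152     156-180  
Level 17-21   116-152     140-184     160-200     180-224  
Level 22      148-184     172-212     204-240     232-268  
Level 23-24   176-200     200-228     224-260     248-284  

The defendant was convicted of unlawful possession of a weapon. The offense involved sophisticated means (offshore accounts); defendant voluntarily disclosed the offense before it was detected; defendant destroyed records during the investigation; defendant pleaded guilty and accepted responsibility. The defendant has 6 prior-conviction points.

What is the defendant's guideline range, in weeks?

116-152 weeks

Base offense level for unlawful possession of a weapon: 15.
A1 applies: 15 − 2 = 13.
A2 applies: 13 + 2 = 15.
A3 applies (level before this adjustment is 15 ≥ 14, so +4): 15 + 4 = 19.
A4 applies: 19 − 1 = 18.
A5 does not apply.
Final offense level: 18.
Criminal history: 6 prior points → Category 1 (0-7).
Level 18 falls in the 17-21 band.
Grid: Level 17-21 × Category 1 = 116-152 weeks.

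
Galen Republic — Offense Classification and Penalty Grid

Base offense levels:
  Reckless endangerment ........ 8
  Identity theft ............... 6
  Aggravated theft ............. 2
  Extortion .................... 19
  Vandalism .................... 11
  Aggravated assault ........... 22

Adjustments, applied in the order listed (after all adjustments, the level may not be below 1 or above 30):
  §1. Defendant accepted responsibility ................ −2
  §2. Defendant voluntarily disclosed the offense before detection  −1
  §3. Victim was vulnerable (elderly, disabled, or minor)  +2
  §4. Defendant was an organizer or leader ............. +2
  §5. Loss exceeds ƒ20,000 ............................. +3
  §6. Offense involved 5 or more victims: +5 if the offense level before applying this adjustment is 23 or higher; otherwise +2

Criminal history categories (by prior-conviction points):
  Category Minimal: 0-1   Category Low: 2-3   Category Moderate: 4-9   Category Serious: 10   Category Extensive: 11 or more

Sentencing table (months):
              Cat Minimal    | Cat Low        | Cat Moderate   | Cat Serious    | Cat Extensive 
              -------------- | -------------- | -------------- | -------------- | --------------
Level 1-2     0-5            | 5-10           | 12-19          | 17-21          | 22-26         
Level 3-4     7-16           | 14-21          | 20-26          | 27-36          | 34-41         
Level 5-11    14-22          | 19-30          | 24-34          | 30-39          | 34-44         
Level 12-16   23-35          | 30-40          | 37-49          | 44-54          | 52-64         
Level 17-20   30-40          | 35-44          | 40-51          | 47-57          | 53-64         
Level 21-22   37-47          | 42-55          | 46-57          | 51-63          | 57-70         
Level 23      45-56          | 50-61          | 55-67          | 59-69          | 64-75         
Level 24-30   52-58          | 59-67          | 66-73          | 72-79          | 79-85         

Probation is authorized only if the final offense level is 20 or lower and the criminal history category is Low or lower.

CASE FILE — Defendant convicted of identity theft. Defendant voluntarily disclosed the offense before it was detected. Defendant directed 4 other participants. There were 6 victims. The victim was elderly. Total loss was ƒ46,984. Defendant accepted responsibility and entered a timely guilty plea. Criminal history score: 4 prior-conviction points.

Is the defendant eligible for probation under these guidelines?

No

Base offense level for identity theft: 6.
§1 applies: 6 − 2 = 4.
§2 applies: 4 − 1 = 3.
§3 applies: 3 + 2 = 5.
§4 applies: 5 + 2 = 7.
§5 applies: 7 + 3 = 10.
§6 applies (level before this adjustment is 10 < 23, so +2): 10 + 2 = 12.
Final offense level: 12.
Criminal history: 4 prior points → Category Moderate (4-9).
Level 12 falls in the 12-16 band.
Grid: Level 12-16 × Category Moderate = 37-49 months.
Probation check: level 12 ≤ 20 and category Moderate > Low → not eligible.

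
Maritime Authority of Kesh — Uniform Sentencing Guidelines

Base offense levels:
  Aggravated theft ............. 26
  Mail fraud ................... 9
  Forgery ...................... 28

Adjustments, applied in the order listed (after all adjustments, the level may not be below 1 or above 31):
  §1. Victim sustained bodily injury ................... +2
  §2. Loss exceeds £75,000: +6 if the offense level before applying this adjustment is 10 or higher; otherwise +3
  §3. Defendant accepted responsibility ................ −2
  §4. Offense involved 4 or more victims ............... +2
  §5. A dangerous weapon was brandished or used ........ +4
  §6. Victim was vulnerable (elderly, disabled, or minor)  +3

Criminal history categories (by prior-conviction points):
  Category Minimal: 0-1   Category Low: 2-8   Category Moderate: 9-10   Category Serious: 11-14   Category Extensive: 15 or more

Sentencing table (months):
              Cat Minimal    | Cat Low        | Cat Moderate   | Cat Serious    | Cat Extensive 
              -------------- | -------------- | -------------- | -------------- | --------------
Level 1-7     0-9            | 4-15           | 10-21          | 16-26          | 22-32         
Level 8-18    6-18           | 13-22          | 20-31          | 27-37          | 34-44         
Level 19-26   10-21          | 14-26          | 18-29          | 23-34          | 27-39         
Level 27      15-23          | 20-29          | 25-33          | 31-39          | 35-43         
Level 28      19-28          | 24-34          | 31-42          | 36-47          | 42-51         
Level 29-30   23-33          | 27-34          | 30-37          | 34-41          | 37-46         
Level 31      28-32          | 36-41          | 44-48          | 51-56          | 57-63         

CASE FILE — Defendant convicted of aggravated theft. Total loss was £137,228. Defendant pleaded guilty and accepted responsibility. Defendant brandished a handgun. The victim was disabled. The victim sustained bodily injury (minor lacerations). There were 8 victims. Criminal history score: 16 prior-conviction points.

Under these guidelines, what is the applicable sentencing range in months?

Base offense level for aggravated theft: 26.
§1 applies: 26 + 2 = 28.
§2 applies (level before this adjustment is 28 ≥ 10, so +6): 28 + 6 = 34.
§3 applies: 34 − 2 = 32.
§4 applies: 32 + 2 = 34.
§5 applies: 34 + 4 = 38.
§6 applies: 38 + 3 = 41.
Level 41 exceeds the maximum of 31; capped at 31.
Final offense level: 31.
Criminal history: 16 prior points → Category Extensive (15+).
Level 31 falls in the 31 band.
Grid: Level 31 × Category Extensive = 57-63 months.

57-63 months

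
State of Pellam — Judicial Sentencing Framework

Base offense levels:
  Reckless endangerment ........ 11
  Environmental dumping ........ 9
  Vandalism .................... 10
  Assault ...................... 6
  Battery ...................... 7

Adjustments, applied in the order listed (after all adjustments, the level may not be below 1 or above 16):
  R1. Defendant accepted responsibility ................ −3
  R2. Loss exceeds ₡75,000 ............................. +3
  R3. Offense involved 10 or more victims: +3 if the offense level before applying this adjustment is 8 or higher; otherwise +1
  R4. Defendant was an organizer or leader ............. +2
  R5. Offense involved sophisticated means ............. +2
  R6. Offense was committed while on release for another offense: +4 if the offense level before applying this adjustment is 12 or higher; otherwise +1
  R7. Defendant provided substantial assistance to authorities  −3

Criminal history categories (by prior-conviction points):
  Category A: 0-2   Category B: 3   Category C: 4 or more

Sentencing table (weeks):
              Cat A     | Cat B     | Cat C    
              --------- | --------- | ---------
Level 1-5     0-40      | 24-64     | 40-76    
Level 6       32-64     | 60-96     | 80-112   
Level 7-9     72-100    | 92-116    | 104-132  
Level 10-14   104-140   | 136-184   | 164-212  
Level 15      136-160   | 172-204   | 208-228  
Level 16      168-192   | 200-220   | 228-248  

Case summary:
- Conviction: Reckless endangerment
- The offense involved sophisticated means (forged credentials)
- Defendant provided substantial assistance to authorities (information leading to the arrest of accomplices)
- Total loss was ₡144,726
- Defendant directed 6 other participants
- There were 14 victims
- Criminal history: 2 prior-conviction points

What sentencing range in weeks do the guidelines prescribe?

Base offense level for reckless endangerment: 11.
R1 does not apply.
R2 applies: 11 + 3 = 14.
R3 applies (level before this adjustment is 14 ≥ 8, so +3): 14 + 3 = 17.
R4 applies: 17 + 2 = 19.
R5 applies: 19 + 2 = 21.
R6 does not apply.
R7 applies: 21 − 3 = 18.
Level 18 exceeds the maximum of 16; capped at 16.
Final offense level: 16.
Criminal history: 2 prior points → Category A (0-2).
Level 16 falls in the 16 band.
Grid: Level 16 × Category A = 168-192 weeks.

168-192 weeks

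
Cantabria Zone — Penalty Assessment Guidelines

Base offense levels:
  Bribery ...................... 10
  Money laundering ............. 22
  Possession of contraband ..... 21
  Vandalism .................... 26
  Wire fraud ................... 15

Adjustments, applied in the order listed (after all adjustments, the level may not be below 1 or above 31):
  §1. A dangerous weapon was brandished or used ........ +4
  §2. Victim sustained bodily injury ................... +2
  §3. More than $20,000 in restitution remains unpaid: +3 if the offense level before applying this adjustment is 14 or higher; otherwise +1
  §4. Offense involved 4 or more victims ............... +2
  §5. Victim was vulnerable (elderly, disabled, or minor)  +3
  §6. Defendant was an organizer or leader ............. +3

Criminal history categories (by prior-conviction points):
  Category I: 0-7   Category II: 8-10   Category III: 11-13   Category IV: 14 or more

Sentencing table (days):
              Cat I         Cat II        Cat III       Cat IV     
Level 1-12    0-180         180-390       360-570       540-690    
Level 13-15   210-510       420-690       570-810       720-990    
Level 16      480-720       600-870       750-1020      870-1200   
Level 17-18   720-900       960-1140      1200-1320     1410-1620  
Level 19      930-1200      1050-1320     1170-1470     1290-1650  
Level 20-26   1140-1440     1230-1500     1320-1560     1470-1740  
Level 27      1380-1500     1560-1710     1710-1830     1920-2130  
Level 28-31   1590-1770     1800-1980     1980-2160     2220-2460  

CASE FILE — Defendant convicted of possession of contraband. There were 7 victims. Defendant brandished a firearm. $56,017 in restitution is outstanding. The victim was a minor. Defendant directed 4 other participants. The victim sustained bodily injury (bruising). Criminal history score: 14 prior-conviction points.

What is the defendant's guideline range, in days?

2220-2460 days

Base offense level for possession of contraband: 21.
§1 applies: 21 + 4 = 25.
§2 applies: 25 + 2 = 27.
§3 applies (level before this adjustment is 27 ≥ 14, so +3): 27 + 3 = 30.
§4 applies: 30 + 2 = 32.
§5 applies: 32 + 3 = 35.
§6 applies: 35 + 3 = 38.
Level 38 exceeds the maximum of 31; capped at 31.
Final offense level: 31.
Criminal history: 14 prior points → Category IV (14+).
Level 31 falls in the 28-31 band.
Grid: Level 28-31 × Category IV = 2220-2460 days.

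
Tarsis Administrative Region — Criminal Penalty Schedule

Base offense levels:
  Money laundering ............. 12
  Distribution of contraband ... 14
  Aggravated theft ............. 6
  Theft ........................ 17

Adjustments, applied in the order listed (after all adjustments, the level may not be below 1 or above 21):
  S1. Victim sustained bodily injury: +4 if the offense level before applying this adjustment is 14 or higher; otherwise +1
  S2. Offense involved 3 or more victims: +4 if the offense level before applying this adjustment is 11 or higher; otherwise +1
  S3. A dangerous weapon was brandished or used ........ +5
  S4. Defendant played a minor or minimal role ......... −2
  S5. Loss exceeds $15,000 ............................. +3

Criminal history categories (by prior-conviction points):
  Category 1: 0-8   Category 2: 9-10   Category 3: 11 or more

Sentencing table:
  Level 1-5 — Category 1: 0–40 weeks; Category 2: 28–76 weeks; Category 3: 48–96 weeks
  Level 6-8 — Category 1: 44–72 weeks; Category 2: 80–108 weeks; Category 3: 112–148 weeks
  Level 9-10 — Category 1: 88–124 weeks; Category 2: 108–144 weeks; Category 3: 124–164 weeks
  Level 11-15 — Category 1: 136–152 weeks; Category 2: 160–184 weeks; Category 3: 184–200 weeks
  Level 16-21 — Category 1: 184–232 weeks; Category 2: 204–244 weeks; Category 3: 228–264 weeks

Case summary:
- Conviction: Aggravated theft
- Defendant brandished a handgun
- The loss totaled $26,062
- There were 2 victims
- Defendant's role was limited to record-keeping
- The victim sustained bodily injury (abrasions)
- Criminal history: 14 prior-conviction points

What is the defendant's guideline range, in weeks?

Base offense level for aggravated theft: 6.
S1 applies (level before this adjustment is 6 < 14, so +1): 6 + 1 = 7.
S2 does not apply.
S3 applies: 7 + 5 = 12.
S4 applies: 12 − 2 = 10.
S5 applies: 10 + 3 = 13.
Final offense level: 13.
Criminal history: 14 prior points → Category 3 (11+).
Level 13 falls in the 11-15 band.
Grid: Level 11-15 × Category 3 = 184-200 weeks.

184-200 weeks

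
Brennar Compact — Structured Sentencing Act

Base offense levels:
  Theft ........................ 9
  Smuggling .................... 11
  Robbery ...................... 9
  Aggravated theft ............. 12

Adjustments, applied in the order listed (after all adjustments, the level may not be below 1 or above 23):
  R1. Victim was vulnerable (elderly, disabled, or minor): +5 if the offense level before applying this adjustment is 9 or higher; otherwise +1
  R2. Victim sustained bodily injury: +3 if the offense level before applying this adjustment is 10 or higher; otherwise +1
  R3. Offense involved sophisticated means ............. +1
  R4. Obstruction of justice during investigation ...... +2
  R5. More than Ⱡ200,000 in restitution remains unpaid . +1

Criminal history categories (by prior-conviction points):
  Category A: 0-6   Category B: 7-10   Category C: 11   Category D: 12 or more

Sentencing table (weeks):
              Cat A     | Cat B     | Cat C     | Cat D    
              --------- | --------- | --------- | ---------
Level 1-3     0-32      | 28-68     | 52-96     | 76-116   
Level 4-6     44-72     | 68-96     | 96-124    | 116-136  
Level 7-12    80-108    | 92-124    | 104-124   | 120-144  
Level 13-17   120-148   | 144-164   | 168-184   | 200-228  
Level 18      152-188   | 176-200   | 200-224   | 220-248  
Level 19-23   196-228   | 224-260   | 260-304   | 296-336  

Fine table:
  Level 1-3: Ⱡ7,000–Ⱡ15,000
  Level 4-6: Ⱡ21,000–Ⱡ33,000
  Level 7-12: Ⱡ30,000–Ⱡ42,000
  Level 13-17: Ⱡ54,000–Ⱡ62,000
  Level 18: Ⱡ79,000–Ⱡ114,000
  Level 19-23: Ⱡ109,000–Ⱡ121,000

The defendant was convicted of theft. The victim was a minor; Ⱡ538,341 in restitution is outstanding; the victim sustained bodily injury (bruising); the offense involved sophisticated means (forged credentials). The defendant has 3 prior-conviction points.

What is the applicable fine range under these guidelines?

Base offense level for theft: 9.
R1 applies (level before this adjustment is 9 ≥ 9, so +5): 9 + 5 = 14.
R2 applies (level before this adjustment is 14 ≥ 10, so +3): 14 + 3 = 17.
R3 applies: 17 + 1 = 18.
R5 applies: 18 + 1 = 19.
Final offense level: 19.
Level 19 falls in the 19-23 band.
Fine table: Level 19-23 → Ⱡ109,000–Ⱡ121,000.

Ⱡ109,000–Ⱡ121,000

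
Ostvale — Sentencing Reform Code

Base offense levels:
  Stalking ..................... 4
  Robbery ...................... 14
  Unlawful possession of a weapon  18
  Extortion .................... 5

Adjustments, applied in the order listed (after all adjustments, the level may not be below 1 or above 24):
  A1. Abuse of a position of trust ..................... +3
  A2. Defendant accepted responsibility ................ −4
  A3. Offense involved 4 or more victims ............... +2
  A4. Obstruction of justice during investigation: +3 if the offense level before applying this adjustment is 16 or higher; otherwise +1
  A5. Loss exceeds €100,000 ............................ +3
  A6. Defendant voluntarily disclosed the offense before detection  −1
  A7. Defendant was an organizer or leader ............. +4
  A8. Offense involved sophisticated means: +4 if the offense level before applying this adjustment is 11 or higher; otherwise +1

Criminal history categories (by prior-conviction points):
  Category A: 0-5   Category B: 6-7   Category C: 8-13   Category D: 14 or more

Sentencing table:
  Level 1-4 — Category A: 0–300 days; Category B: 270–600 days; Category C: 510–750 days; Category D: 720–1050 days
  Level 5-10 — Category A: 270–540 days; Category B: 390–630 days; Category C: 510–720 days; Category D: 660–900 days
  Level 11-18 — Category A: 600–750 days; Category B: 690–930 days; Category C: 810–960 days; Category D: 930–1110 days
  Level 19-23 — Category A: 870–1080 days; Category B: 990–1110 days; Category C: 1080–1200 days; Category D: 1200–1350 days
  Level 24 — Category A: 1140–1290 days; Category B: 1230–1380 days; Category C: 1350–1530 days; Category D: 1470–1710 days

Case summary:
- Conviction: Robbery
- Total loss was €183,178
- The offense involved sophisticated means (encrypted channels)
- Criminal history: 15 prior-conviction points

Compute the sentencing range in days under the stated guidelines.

Base offense level for robbery: 14.
A2 does not apply.
A3 does not apply.
A5 applies: 14 + 3 = 17.
A6 does not apply.
A7 does not apply.
A8 applies (level before this adjustment is 17 ≥ 11, so +4): 17 + 4 = 21.
Final offense level: 21.
Criminal history: 15 prior points → Category D (14+).
Level 21 falls in the 19-23 band.
Grid: Level 19-23 × Category D = 1200-1350 days.

1200-1350 days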